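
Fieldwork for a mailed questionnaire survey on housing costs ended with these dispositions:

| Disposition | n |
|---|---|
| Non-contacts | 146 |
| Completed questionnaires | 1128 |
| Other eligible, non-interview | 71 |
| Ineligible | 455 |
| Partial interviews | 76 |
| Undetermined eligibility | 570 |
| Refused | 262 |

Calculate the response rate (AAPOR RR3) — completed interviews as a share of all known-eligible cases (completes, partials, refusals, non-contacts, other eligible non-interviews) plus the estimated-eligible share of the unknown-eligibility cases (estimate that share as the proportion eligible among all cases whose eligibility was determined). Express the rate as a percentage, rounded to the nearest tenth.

Top: 1128
Determined eligible: 1128 + 76 + 262 + 146 + 71 = 1683
e = 1683 / (1683 + 455) = 1683 / 2138 = 0.7872
Eligible share of unknowns: 0.7872 × 570 = 448.70
Denominator: 1683 + 448.70 = 2131.70
RR3 = 1128 / 2131.70 = 0.5292

52.9%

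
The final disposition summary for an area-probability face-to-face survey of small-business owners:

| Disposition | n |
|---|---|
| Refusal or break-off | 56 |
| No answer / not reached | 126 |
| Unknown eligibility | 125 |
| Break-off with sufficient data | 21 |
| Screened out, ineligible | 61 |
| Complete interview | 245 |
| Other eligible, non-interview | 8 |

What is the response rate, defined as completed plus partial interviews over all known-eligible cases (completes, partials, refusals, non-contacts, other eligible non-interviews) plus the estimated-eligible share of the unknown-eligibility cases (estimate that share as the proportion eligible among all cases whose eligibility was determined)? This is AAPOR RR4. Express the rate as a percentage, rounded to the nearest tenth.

Top: 245 + 21 = 266
Determined eligible: 245 + 21 + 56 + 126 + 8 = 456
e = 456 / (456 + 61) = 456 / 517 = 0.8820
e × U: 0.8820 × 125 = 110.25
Denominator: 456 + 110.25 = 566.25
RR4 = 266 / 566.25 = 0.4698

47.0%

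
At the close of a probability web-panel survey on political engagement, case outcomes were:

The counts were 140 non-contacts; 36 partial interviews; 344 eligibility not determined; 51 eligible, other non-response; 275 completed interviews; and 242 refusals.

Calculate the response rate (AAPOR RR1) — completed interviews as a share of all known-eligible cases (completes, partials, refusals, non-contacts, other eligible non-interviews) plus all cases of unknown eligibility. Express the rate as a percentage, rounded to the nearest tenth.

25.3%

Numerator: 275
Denom: 275 + 36 + 242 + 140 + 51 + 344 = 1088
RR1 = 275 / 1088 = 0.2528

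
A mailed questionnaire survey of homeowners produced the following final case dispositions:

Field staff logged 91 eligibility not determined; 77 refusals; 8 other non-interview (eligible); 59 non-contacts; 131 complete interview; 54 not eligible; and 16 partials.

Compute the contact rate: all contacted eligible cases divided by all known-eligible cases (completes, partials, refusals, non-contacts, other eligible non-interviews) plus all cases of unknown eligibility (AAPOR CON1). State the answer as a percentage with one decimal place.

Num: 131 + 16 + 77 + 8 = 232
Denom: 131 + 16 + 77 + 59 + 8 + 91 = 382
CON1 = 232 / 382 = 0.6073

60.7%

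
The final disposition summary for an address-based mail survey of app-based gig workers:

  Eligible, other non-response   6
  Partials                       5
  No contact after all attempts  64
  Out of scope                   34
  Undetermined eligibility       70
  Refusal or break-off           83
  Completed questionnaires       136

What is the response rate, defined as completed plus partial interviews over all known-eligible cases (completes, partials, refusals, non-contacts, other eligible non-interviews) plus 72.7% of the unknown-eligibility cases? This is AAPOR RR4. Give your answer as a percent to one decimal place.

Top: 136 + 5 = 141
Eligible (known): 136 + 5 + 83 + 64 + 6 = 294
Estimated eligible among unknowns: 0.7270 × 70 = 50.89
Base: 294 + 50.89 = 344.89
RR4 = 141 / 344.89 = 0.4088

40.9%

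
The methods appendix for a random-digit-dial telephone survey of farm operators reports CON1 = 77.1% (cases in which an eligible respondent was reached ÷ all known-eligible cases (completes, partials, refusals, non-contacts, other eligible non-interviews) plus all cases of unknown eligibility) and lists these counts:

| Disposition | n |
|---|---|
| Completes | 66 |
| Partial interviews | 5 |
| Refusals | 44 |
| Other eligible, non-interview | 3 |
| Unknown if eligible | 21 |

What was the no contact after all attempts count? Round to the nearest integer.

14

Top → 66 + 5 + 44 + 3 = 118
CON1 = 118 / D = 0.771
D = 118 / 0.771 = 153.0
Other denominator terms total 139
no contact after all attempts = 153.0 − 139 ≈ 14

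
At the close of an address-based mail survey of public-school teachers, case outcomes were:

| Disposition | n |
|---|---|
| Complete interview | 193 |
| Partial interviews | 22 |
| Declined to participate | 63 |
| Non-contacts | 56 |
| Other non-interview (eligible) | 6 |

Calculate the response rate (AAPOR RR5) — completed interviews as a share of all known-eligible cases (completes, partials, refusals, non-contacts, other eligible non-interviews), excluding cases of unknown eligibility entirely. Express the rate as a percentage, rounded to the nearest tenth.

Numerator = 193
Base = 193 + 22 + 63 + 56 + 6 = 340
RR5 = 193 / 340 = 0.5676

56.8%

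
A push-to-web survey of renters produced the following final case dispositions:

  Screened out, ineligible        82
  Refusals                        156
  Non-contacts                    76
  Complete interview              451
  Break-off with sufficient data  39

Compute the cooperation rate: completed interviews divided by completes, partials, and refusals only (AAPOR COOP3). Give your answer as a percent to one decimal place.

69.8%

Num = 451
Denom = 451 + 39 + 156 = 646
COOP3 = 451 / 646 = 0.6981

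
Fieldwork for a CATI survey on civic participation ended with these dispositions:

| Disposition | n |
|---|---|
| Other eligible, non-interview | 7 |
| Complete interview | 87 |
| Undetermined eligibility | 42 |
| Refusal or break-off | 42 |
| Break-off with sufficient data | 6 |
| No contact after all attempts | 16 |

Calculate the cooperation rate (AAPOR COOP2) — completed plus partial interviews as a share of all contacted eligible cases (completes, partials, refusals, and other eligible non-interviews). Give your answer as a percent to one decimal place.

65.5%

Num: 87 + 6 = 93
Denominator: 87 + 6 + 42 + 7 = 142
COOP2 = 93 / 142 = 0.6549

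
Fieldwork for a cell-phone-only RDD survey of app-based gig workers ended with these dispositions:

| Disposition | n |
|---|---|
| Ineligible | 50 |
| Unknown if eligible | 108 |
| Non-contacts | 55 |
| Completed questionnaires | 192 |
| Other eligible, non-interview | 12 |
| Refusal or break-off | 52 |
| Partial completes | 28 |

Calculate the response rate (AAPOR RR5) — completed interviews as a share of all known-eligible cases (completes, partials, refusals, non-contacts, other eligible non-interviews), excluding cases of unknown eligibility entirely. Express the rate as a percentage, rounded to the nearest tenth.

Top: 192
Base: 192 + 28 + 52 + 55 + 12 = 339
RR5 = 192 / 339 = 0.5664

56.6%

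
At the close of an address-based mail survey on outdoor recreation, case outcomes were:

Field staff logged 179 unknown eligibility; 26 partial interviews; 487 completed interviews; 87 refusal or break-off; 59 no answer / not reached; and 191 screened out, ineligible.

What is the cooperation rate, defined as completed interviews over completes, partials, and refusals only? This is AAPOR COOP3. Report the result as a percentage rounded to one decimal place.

81.2%

Num = 487
Denom = 487 + 26 + 87 = 600
COOP3 = 487 / 600 = 0.8117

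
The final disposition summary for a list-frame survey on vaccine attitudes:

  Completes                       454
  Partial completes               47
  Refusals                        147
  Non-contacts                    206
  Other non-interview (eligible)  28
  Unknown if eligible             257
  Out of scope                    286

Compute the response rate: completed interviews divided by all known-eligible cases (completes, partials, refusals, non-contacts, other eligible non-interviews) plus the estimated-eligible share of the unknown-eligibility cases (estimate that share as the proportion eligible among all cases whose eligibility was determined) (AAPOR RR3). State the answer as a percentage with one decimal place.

Numerator → 454
Known eligible → 454 + 47 + 147 + 206 + 28 = 882
e = 882 / (882 + 286) = 882 / 1168 = 0.7551
e × U → 0.7551 × 257 = 194.06
Denom → 882 + 194.06 = 1076.06
RR3 = 454 / 1076.06 = 0.4219

42.2%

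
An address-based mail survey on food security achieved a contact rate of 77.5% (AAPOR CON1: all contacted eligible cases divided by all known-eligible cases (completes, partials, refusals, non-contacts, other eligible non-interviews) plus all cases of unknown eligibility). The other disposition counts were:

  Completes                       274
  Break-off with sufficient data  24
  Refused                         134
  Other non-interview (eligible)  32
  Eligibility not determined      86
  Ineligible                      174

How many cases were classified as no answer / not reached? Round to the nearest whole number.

Numerator = 274 + 24 + 134 + 32 = 464
CON1 = 464 / D = 0.775
D = 464 / 0.775 = 598.7
Remaining denominator categories sum to 550
no answer / not reached = 598.7 − 550 ≈ 49

49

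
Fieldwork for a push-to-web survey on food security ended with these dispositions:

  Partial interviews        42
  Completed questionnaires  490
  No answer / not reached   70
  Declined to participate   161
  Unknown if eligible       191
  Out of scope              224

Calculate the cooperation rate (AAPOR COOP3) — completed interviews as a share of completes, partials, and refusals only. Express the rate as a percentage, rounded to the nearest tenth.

70.7%

Num: 490
Denom: 490 + 42 + 161 = 693
COOP3 = 490 / 693 = 0.7071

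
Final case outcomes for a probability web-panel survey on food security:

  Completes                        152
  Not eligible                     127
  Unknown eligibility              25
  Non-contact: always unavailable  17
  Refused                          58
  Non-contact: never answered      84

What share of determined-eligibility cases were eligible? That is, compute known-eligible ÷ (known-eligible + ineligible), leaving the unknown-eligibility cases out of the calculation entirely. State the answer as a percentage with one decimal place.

Never reached = 84 + 17 = 101
Eligible (known) → 152 + 58 + 101 = 311
e = 311 / (311 + 127) = 311 / 438 = 0.7100

71.0%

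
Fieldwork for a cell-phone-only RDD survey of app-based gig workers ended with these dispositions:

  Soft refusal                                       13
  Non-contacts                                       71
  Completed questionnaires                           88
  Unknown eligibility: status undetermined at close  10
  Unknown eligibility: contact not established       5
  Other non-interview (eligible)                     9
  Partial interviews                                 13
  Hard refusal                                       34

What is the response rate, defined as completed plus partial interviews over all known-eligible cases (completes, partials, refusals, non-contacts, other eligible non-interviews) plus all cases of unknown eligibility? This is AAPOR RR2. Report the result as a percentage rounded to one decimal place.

Refusals = 34 + 13 = 47
Unknown if eligible = 5 + 10 = 15
Numerator → 88 + 13 = 101
Base → 88 + 13 + 47 + 71 + 9 + 15 = 243
RR2 = 101 / 243 = 0.4156

41.6%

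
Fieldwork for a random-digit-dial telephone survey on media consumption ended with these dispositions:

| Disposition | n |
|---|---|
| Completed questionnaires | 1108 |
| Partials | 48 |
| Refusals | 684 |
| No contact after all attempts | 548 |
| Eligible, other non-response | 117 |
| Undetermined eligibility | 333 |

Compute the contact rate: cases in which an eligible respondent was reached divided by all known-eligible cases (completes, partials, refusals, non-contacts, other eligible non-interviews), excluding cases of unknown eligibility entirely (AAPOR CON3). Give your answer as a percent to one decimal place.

Num → 1108 + 48 + 684 + 117 = 1957
Base → 1108 + 48 + 684 + 548 + 117 = 2505
CON3 = 1957 / 2505 = 0.7812

78.1%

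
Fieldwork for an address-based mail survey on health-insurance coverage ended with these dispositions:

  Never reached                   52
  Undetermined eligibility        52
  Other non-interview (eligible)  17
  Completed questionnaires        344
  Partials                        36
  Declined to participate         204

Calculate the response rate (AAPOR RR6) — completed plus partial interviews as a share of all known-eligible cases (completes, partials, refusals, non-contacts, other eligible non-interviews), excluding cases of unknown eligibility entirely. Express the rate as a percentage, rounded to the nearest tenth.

58.2%

Numerator → 344 + 36 = 380
Denom → 344 + 36 + 204 + 52 + 17 = 653
RR6 = 380 / 653 = 0.5819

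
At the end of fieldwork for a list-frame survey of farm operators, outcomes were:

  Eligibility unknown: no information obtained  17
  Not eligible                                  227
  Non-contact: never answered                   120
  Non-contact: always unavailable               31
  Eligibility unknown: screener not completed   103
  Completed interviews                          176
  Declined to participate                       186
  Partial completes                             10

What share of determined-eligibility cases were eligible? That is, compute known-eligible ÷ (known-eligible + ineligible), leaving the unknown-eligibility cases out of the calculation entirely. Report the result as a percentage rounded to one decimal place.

69.7%

Never reached = 120 + 31 = 151
Undetermined eligibility = 103 + 17 = 120
Eligible (known) → 176 + 10 + 186 + 151 = 523
e = 523 / (523 + 227) = 523 / 750 = 0.6973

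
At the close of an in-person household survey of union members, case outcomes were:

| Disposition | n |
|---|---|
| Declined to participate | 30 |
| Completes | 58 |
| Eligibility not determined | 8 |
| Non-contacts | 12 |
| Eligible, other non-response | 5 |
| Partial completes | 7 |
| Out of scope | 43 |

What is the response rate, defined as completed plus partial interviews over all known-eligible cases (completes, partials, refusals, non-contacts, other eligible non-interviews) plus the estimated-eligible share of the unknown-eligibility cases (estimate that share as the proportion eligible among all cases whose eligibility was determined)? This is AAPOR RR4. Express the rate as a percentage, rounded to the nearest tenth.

55.2%

Top = 58 + 7 = 65
Known eligible = 58 + 7 + 30 + 12 + 5 = 112
e = 112 / (112 + 43) = 112 / 155 = 0.7226
e × U = 0.7226 × 8 = 5.78
Base = 112 + 5.78 = 117.78
RR4 = 65 / 117.78 = 0.5519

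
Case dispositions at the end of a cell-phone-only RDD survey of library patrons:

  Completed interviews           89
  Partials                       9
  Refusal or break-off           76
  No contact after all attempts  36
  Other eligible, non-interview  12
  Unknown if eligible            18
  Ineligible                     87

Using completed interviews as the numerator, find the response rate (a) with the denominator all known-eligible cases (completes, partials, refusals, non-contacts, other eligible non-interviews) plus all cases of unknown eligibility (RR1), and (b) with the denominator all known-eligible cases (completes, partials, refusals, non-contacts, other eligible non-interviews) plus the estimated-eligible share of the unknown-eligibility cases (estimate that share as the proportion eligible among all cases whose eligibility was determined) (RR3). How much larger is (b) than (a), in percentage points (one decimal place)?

Num → 89
Denom → 89 + 9 + 76 + 36 + 12 + 18 = 240
RR1 = 89 / 240 = 0.3708
Eligible (known) → 89 + 9 + 76 + 36 + 12 = 222
e = 222 / (222 + 87) = 222 / 309 = 0.7184
Estimated eligible among unknowns → 0.7184 × 18 = 12.93
Denom → 222 + 12.93 = 234.93
RR3 = 89 / 234.93 = 0.3788
Difference = 37.88 − 37.08 = 0.80 percentage points

0.8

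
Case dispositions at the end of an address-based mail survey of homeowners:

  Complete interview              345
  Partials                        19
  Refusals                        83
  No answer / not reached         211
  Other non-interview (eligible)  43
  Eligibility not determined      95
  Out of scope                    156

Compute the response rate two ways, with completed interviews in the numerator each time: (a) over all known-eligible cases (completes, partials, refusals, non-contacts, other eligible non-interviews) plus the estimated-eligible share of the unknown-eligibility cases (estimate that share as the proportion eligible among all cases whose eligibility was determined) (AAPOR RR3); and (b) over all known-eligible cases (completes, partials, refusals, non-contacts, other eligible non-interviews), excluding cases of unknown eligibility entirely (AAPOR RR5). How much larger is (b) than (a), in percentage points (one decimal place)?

4.9

Numerator = 345
Known eligible = 345 + 19 + 83 + 211 + 43 = 701
e = 701 / (701 + 156) = 701 / 857 = 0.8180
Estimated eligible among unknowns = 0.8180 × 95 = 77.71
Denominator = 701 + 77.71 = 778.71
RR3 = 345 / 778.71 = 0.4430
Denominator = 345 + 19 + 83 + 211 + 43 = 701
RR5 = 345 / 701 = 0.4922
Difference = 49.22 − 44.30 = 4.92 percentage points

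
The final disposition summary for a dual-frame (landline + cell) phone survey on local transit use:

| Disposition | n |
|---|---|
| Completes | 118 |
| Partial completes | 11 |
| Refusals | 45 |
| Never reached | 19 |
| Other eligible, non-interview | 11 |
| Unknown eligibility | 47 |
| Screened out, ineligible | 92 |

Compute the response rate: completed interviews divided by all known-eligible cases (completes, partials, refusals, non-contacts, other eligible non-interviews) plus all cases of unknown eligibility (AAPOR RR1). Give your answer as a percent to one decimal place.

47.0%

Top: 118
Base: 118 + 11 + 45 + 19 + 11 + 47 = 251
RR1 = 118 / 251 = 0.4701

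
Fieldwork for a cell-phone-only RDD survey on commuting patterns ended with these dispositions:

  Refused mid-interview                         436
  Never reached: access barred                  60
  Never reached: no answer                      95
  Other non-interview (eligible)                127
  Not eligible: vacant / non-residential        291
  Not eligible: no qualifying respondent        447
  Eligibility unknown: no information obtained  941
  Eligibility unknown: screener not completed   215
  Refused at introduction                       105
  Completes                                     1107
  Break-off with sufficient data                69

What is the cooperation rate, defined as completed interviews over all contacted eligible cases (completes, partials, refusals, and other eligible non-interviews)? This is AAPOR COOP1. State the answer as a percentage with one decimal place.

Refused = 105 + 436 = 541
No answer / not reached = 95 + 60 = 155
Unknown eligibility = 215 + 941 = 1156
Ineligible = 447 + 291 = 738
Num = 1107
Denominator = 1107 + 69 + 541 + 127 = 1844
COOP1 = 1107 / 1844 = 0.6003

60.0%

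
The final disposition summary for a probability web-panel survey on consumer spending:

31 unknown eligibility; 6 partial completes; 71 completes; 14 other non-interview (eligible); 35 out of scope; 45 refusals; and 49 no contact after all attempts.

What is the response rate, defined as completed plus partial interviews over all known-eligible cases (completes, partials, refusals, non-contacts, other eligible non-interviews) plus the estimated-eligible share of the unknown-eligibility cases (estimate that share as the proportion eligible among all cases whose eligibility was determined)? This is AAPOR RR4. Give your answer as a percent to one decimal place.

36.5%

Numerator: 71 + 6 = 77
Known eligible: 71 + 6 + 45 + 49 + 14 = 185
e = 185 / (185 + 35) = 185 / 220 = 0.8409
Estimated eligible among unknowns: 0.8409 × 31 = 26.07
Denom: 185 + 26.07 = 211.07
RR4 = 77 / 211.07 = 0.3648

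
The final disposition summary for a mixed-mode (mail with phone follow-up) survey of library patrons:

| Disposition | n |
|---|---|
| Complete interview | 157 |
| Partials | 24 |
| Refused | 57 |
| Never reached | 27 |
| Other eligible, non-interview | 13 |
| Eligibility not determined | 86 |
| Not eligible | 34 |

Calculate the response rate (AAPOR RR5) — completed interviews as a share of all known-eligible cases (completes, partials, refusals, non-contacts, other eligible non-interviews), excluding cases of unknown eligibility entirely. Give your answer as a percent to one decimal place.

56.5%

Num: 157
Denom: 157 + 24 + 57 + 27 + 13 = 278
RR5 = 157 / 278 = 0.5647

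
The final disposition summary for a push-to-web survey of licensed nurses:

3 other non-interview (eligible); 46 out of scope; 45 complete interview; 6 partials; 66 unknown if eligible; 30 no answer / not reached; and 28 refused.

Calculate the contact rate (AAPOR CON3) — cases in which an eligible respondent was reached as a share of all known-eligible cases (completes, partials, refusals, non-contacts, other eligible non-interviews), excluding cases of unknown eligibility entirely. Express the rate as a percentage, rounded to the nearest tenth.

73.2%

Num: 45 + 6 + 28 + 3 = 82
Denominator: 45 + 6 + 28 + 30 + 3 = 112
CON3 = 82 / 112 = 0.7321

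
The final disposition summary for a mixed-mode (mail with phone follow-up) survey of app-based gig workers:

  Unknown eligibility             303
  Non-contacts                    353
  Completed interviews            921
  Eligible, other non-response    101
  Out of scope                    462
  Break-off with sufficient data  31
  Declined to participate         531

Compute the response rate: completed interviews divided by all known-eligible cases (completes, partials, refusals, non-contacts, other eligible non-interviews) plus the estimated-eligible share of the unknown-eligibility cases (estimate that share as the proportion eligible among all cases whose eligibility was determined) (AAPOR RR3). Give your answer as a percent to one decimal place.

Numerator: 921
Determined eligible: 921 + 31 + 531 + 353 + 101 = 1937
e = 1937 / (1937 + 462) = 1937 / 2399 = 0.8074
e × U: 0.8074 × 303 = 244.64
Denominator: 1937 + 244.64 = 2181.64
RR3 = 921 / 2181.64 = 0.4222

42.2%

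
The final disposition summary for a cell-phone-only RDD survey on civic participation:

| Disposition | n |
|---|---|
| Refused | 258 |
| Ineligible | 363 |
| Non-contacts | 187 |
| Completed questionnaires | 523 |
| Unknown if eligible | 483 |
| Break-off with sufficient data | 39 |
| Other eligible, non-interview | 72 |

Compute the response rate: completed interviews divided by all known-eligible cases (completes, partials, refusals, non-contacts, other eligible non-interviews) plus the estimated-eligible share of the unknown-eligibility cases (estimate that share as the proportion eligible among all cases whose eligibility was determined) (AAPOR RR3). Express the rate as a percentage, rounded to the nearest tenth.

Numerator: 523
Determined eligible: 523 + 39 + 258 + 187 + 72 = 1079
e = 1079 / (1079 + 363) = 1079 / 1442 = 0.7483
Eligible share of unknowns: 0.7483 × 483 = 361.43
Denom: 1079 + 361.43 = 1440.43
RR3 = 523 / 1440.43 = 0.3631

36.3%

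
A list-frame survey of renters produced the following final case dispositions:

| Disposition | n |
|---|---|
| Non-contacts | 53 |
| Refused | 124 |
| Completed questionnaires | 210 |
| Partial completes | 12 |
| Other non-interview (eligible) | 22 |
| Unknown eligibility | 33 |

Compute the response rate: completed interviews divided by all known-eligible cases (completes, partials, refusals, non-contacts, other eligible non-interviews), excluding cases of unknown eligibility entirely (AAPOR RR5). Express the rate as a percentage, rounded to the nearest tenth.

49.9%

Numerator = 210
Denominator = 210 + 12 + 124 + 53 + 22 = 421
RR5 = 210 / 421 = 0.4988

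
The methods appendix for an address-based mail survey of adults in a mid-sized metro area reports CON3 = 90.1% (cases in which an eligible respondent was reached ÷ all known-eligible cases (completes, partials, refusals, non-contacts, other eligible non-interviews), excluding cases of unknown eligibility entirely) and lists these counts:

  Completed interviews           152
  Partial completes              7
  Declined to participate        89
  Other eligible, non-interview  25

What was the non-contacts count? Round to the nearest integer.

30

Top: 152 + 7 + 89 + 25 = 273
CON3 = 273 / D = 0.901
D = 273 / 0.901 = 303.0
Remaining denominator categories sum to 273
non-contacts = 303.0 − 273 ≈ 30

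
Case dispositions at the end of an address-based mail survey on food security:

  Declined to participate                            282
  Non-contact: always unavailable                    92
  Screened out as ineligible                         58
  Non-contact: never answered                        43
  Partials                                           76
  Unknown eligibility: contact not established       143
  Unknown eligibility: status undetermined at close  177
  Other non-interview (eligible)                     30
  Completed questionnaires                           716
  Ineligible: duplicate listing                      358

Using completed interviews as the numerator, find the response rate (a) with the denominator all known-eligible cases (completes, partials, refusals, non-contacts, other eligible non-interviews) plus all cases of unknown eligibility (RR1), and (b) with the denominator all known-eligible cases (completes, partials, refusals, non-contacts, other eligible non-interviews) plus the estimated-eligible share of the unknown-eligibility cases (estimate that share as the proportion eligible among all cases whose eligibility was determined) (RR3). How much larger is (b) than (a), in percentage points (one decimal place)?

Never reached = 43 + 92 = 135
Eligibility not determined = 143 + 177 = 320
Ineligible = 58 + 358 = 416
Top = 716
Base = 716 + 76 + 282 + 135 + 30 + 320 = 1559
RR1 = 716 / 1559 = 0.4593
Eligible (known) = 716 + 76 + 282 + 135 + 30 = 1239
e = 1239 / (1239 + 416) = 1239 / 1655 = 0.7486
Eligible share of unknowns = 0.7486 × 320 = 239.55
Base = 1239 + 239.55 = 1478.55
RR3 = 716 / 1478.55 = 0.4843
Difference = 48.43 − 45.93 = 2.50 percentage points

2.5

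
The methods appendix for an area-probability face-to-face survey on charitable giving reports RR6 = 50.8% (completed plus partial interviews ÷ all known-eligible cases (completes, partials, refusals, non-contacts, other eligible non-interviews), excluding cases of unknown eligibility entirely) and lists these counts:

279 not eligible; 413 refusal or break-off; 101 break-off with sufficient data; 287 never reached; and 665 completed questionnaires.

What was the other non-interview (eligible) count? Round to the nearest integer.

Numerator = 665 + 101 = 766
RR6 = 766 / D = 0.508
D = 766 / 0.508 = 1507.9
Rest of base = 1466
other non-interview (eligible) = 1507.9 − 1466 ≈ 42

42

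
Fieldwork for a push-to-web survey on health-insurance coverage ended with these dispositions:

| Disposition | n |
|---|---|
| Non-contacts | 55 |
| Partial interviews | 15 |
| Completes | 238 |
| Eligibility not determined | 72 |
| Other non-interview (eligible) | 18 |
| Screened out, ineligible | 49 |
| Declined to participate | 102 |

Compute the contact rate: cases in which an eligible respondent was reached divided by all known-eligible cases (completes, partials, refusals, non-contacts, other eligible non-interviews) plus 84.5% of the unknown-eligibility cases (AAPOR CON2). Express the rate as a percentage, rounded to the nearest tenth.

76.3%

Top = 238 + 15 + 102 + 18 = 373
Determined eligible = 238 + 15 + 102 + 55 + 18 = 428
Estimated eligible among unknowns = 0.8450 × 72 = 60.84
Base = 428 + 60.84 = 488.84
CON2 = 373 / 488.84 = 0.7630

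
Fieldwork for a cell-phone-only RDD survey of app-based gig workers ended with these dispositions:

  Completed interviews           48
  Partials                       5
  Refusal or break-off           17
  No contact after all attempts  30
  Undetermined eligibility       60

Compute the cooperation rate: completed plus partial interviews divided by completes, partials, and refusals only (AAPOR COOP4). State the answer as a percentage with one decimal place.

75.7%

Top → 48 + 5 = 53
Base → 48 + 5 + 17 = 70
COOP4 = 53 / 70 = 0.7571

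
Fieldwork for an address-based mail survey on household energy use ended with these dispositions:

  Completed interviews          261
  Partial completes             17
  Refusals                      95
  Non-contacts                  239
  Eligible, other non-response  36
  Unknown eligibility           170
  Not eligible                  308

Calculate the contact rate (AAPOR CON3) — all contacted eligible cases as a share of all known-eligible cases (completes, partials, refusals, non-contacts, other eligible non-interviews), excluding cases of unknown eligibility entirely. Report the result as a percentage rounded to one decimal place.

63.1%

Top → 261 + 17 + 95 + 36 = 409
Denom → 261 + 17 + 95 + 239 + 36 = 648
CON3 = 409 / 648 = 0.6312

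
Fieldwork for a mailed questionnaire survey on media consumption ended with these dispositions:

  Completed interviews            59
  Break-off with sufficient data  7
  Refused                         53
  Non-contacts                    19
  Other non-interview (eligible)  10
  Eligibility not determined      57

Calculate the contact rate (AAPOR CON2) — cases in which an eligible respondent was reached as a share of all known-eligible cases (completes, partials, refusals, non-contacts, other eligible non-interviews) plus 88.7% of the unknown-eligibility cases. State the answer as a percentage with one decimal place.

Numerator → 59 + 7 + 53 + 10 = 129
Known eligible → 59 + 7 + 53 + 19 + 10 = 148
Estimated eligible among unknowns → 0.8870 × 57 = 50.56
Denominator → 148 + 50.56 = 198.56
CON2 = 129 / 198.56 = 0.6497

65.0%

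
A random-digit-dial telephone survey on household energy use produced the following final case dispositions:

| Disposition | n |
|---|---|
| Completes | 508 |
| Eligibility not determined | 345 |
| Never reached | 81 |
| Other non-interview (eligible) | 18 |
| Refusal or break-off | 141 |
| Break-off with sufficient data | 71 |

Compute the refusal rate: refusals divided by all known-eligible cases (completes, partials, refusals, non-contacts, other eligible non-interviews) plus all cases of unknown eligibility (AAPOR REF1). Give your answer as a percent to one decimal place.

Num → 141
Denominator → 508 + 71 + 141 + 81 + 18 + 345 = 1164
REF1 = 141 / 1164 = 0.1211

12.1%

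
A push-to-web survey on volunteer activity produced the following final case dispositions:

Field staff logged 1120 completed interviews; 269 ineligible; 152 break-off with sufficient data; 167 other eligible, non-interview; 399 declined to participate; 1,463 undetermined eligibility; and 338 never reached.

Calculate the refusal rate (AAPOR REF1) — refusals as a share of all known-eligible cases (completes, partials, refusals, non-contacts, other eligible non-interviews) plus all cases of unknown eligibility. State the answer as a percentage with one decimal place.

Num = 399
Base = 1120 + 152 + 399 + 338 + 167 + 1463 = 3639
REF1 = 399 / 3639 = 0.1096

11.0%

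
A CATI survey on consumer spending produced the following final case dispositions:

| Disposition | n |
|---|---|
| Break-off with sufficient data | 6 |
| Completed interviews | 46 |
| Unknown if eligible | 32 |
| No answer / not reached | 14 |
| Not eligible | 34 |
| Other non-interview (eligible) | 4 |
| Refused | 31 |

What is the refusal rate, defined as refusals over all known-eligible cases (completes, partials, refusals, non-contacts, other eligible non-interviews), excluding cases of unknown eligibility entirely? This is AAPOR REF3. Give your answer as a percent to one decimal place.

30.7%

Top = 31
Denominator = 46 + 6 + 31 + 14 + 4 = 101
REF3 = 31 / 101 = 0.3069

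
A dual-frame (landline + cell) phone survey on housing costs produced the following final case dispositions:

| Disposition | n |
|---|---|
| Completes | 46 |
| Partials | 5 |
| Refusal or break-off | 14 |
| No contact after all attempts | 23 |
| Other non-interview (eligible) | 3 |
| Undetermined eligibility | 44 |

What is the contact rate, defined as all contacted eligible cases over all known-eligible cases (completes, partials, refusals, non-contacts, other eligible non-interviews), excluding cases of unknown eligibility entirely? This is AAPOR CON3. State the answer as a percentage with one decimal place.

74.7%

Top → 46 + 5 + 14 + 3 = 68
Base → 46 + 5 + 14 + 23 + 3 = 91
CON3 = 68 / 91 = 0.7473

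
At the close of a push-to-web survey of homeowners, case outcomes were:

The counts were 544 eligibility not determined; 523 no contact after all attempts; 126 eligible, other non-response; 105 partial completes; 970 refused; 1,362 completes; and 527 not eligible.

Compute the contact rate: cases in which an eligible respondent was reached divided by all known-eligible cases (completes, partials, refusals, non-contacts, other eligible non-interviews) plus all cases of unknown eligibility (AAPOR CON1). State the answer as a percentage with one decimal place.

70.6%

Num: 1362 + 105 + 970 + 126 = 2563
Denom: 1362 + 105 + 970 + 523 + 126 + 544 = 3630
CON1 = 2563 / 3630 = 0.7061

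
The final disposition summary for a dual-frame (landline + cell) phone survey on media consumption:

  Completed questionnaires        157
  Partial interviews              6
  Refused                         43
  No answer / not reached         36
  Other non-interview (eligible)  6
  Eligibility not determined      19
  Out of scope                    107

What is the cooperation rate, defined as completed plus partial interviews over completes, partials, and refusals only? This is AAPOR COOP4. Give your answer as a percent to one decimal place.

79.1%

Top → 157 + 6 = 163
Denominator → 157 + 6 + 43 = 206
COOP4 = 163 / 206 = 0.7913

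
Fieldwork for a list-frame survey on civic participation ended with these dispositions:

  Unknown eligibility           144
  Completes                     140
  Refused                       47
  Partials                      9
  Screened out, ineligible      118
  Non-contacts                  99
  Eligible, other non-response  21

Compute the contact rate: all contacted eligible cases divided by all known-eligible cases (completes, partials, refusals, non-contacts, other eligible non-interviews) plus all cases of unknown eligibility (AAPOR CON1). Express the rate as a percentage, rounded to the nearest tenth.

47.2%

Num: 140 + 9 + 47 + 21 = 217
Base: 140 + 9 + 47 + 99 + 21 + 144 = 460
CON1 = 217 / 460 = 0.4717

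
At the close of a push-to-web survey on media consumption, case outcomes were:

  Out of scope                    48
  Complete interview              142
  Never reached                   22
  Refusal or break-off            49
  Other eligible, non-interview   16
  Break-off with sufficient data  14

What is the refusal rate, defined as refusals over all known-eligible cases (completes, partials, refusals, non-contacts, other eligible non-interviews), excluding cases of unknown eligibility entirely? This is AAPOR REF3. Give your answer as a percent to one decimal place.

Num = 49
Denominator = 142 + 14 + 49 + 22 + 16 = 243
REF3 = 49 / 243 = 0.2016

20.2%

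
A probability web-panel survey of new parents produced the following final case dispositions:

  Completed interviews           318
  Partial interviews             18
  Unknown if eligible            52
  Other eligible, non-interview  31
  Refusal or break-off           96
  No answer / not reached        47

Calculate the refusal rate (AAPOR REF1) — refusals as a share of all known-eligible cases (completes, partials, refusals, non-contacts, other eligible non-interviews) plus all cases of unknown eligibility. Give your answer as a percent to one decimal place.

Top: 96
Denominator: 318 + 18 + 96 + 47 + 31 + 52 = 562
REF1 = 96 / 562 = 0.1708

17.1%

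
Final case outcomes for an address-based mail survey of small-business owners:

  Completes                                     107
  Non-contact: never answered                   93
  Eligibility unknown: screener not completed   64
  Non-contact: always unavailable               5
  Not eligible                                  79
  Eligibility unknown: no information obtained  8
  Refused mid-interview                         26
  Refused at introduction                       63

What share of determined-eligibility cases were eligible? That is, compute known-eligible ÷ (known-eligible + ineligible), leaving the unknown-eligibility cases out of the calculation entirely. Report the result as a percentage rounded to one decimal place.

Refused = 63 + 26 = 89
No contact after all attempts = 93 + 5 = 98
Unknown if eligible = 64 + 8 = 72
Eligible (known): 107 + 89 + 98 = 294
e = 294 / (294 + 79) = 294 / 373 = 0.7882

78.8%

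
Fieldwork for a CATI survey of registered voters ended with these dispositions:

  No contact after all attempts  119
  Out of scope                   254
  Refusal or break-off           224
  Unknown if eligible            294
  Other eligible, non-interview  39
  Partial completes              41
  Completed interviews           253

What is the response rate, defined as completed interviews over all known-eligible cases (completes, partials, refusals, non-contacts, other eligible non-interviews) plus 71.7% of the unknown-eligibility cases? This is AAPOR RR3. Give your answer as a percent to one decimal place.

Top → 253
Known eligible → 253 + 41 + 224 + 119 + 39 = 676
Estimated eligible among unknowns → 0.7170 × 294 = 210.80
Denominator → 676 + 210.80 = 886.80
RR3 = 253 / 886.80 = 0.2853

28.5%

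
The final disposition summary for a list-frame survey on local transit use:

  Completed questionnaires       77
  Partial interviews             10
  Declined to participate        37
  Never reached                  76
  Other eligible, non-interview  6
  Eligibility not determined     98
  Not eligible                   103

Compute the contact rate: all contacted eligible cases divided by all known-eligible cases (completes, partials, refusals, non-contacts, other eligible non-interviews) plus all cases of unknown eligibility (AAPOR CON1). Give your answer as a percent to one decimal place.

42.8%

Numerator: 77 + 10 + 37 + 6 = 130
Denom: 77 + 10 + 37 + 76 + 6 + 98 = 304
CON1 = 130 / 304 = 0.4276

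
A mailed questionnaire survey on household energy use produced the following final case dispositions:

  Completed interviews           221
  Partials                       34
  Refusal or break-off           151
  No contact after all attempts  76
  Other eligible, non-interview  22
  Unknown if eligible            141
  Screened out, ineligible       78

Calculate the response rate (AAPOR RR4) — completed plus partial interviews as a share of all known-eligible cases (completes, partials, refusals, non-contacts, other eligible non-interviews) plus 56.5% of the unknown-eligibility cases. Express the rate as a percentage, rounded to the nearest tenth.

Num = 221 + 34 = 255
Known eligible = 221 + 34 + 151 + 76 + 22 = 504
e × U = 0.5650 × 141 = 79.66
Denominator = 504 + 79.66 = 583.66
RR4 = 255 / 583.66 = 0.4369

43.7%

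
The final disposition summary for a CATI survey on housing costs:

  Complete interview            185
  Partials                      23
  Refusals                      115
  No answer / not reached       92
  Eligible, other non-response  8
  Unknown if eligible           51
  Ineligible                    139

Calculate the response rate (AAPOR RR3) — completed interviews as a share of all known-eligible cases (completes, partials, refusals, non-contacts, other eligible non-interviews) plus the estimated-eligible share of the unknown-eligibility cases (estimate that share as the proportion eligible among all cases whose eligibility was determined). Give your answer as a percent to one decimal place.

40.1%

Top: 185
Eligible (known): 185 + 23 + 115 + 92 + 8 = 423
e = 423 / (423 + 139) = 423 / 562 = 0.7527
e × U: 0.7527 × 51 = 38.39
Denom: 423 + 38.39 = 461.39
RR3 = 185 / 461.39 = 0.4010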